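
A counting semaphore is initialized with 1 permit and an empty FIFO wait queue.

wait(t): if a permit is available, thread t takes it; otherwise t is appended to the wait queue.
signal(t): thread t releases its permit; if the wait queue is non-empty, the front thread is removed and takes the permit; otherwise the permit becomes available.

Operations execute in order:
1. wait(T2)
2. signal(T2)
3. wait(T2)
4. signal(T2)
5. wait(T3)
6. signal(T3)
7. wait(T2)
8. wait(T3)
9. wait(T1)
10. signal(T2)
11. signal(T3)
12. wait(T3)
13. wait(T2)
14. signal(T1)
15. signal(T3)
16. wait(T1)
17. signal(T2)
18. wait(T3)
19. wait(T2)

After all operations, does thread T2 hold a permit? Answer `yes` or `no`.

Step 1: wait(T2) -> count=0 queue=[] holders={T2}
Step 2: signal(T2) -> count=1 queue=[] holders={none}
Step 3: wait(T2) -> count=0 queue=[] holders={T2}
Step 4: signal(T2) -> count=1 queue=[] holders={none}
Step 5: wait(T3) -> count=0 queue=[] holders={T3}
Step 6: signal(T3) -> count=1 queue=[] holders={none}
Step 7: wait(T2) -> count=0 queue=[] holders={T2}
Step 8: wait(T3) -> count=0 queue=[T3] holders={T2}
Step 9: wait(T1) -> count=0 queue=[T3,T1] holders={T2}
Step 10: signal(T2) -> count=0 queue=[T1] holders={T3}
Step 11: signal(T3) -> count=0 queue=[] holders={T1}
Step 12: wait(T3) -> count=0 queue=[T3] holders={T1}
Step 13: wait(T2) -> count=0 queue=[T3,T2] holders={T1}
Step 14: signal(T1) -> count=0 queue=[T2] holders={T3}
Step 15: signal(T3) -> count=0 queue=[] holders={T2}
Step 16: wait(T1) -> count=0 queue=[T1] holders={T2}
Step 17: signal(T2) -> count=0 queue=[] holders={T1}
Step 18: wait(T3) -> count=0 queue=[T3] holders={T1}
Step 19: wait(T2) -> count=0 queue=[T3,T2] holders={T1}
Final holders: {T1} -> T2 not in holders

Answer: no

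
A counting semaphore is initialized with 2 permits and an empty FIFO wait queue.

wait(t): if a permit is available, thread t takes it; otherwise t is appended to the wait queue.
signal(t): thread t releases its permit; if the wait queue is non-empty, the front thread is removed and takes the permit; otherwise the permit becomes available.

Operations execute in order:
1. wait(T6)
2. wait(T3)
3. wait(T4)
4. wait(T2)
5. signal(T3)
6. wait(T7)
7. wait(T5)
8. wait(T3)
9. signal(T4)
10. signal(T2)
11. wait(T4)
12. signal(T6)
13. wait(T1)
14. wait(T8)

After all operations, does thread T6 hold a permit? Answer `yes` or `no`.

Step 1: wait(T6) -> count=1 queue=[] holders={T6}
Step 2: wait(T3) -> count=0 queue=[] holders={T3,T6}
Step 3: wait(T4) -> count=0 queue=[T4] holders={T3,T6}
Step 4: wait(T2) -> count=0 queue=[T4,T2] holders={T3,T6}
Step 5: signal(T3) -> count=0 queue=[T2] holders={T4,T6}
Step 6: wait(T7) -> count=0 queue=[T2,T7] holders={T4,T6}
Step 7: wait(T5) -> count=0 queue=[T2,T7,T5] holders={T4,T6}
Step 8: wait(T3) -> count=0 queue=[T2,T7,T5,T3] holders={T4,T6}
Step 9: signal(T4) -> count=0 queue=[T7,T5,T3] holders={T2,T6}
Step 10: signal(T2) -> count=0 queue=[T5,T3] holders={T6,T7}
Step 11: wait(T4) -> count=0 queue=[T5,T3,T4] holders={T6,T7}
Step 12: signal(T6) -> count=0 queue=[T3,T4] holders={T5,T7}
Step 13: wait(T1) -> count=0 queue=[T3,T4,T1] holders={T5,T7}
Step 14: wait(T8) -> count=0 queue=[T3,T4,T1,T8] holders={T5,T7}
Final holders: {T5,T7} -> T6 not in holders

Answer: no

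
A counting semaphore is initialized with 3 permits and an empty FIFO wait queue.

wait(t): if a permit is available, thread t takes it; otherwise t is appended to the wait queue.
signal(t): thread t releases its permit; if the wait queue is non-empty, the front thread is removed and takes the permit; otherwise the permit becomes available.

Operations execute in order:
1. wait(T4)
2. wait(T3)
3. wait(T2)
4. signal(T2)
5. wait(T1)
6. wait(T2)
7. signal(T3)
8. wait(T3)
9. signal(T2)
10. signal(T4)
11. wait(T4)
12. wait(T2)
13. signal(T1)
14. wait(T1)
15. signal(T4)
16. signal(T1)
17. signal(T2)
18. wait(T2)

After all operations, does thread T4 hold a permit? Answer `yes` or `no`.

Step 1: wait(T4) -> count=2 queue=[] holders={T4}
Step 2: wait(T3) -> count=1 queue=[] holders={T3,T4}
Step 3: wait(T2) -> count=0 queue=[] holders={T2,T3,T4}
Step 4: signal(T2) -> count=1 queue=[] holders={T3,T4}
Step 5: wait(T1) -> count=0 queue=[] holders={T1,T3,T4}
Step 6: wait(T2) -> count=0 queue=[T2] holders={T1,T3,T4}
Step 7: signal(T3) -> count=0 queue=[] holders={T1,T2,T4}
Step 8: wait(T3) -> count=0 queue=[T3] holders={T1,T2,T4}
Step 9: signal(T2) -> count=0 queue=[] holders={T1,T3,T4}
Step 10: signal(T4) -> count=1 queue=[] holders={T1,T3}
Step 11: wait(T4) -> count=0 queue=[] holders={T1,T3,T4}
Step 12: wait(T2) -> count=0 queue=[T2] holders={T1,T3,T4}
Step 13: signal(T1) -> count=0 queue=[] holders={T2,T3,T4}
Step 14: wait(T1) -> count=0 queue=[T1] holders={T2,T3,T4}
Step 15: signal(T4) -> count=0 queue=[] holders={T1,T2,T3}
Step 16: signal(T1) -> count=1 queue=[] holders={T2,T3}
Step 17: signal(T2) -> count=2 queue=[] holders={T3}
Step 18: wait(T2) -> count=1 queue=[] holders={T2,T3}
Final holders: {T2,T3} -> T4 not in holders

Answer: no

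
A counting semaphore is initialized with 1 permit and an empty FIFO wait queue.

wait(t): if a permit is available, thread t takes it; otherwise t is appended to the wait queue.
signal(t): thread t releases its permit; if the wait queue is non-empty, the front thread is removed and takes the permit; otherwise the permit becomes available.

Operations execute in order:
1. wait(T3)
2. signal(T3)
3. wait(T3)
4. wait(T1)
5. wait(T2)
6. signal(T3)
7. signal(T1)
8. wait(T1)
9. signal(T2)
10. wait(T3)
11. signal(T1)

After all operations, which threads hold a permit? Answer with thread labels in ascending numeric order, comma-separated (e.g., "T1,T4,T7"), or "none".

Step 1: wait(T3) -> count=0 queue=[] holders={T3}
Step 2: signal(T3) -> count=1 queue=[] holders={none}
Step 3: wait(T3) -> count=0 queue=[] holders={T3}
Step 4: wait(T1) -> count=0 queue=[T1] holders={T3}
Step 5: wait(T2) -> count=0 queue=[T1,T2] holders={T3}
Step 6: signal(T3) -> count=0 queue=[T2] holders={T1}
Step 7: signal(T1) -> count=0 queue=[] holders={T2}
Step 8: wait(T1) -> count=0 queue=[T1] holders={T2}
Step 9: signal(T2) -> count=0 queue=[] holders={T1}
Step 10: wait(T3) -> count=0 queue=[T3] holders={T1}
Step 11: signal(T1) -> count=0 queue=[] holders={T3}
Final holders: T3

Answer: T3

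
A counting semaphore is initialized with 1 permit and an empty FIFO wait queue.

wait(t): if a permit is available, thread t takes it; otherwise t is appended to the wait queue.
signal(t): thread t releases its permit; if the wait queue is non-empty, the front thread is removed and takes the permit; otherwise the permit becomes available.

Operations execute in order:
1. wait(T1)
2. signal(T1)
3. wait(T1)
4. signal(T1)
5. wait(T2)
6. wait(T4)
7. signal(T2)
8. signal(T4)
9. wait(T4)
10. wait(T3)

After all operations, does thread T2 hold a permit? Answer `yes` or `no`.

Answer: no

Derivation:
Step 1: wait(T1) -> count=0 queue=[] holders={T1}
Step 2: signal(T1) -> count=1 queue=[] holders={none}
Step 3: wait(T1) -> count=0 queue=[] holders={T1}
Step 4: signal(T1) -> count=1 queue=[] holders={none}
Step 5: wait(T2) -> count=0 queue=[] holders={T2}
Step 6: wait(T4) -> count=0 queue=[T4] holders={T2}
Step 7: signal(T2) -> count=0 queue=[] holders={T4}
Step 8: signal(T4) -> count=1 queue=[] holders={none}
Step 9: wait(T4) -> count=0 queue=[] holders={T4}
Step 10: wait(T3) -> count=0 queue=[T3] holders={T4}
Final holders: {T4} -> T2 not in holders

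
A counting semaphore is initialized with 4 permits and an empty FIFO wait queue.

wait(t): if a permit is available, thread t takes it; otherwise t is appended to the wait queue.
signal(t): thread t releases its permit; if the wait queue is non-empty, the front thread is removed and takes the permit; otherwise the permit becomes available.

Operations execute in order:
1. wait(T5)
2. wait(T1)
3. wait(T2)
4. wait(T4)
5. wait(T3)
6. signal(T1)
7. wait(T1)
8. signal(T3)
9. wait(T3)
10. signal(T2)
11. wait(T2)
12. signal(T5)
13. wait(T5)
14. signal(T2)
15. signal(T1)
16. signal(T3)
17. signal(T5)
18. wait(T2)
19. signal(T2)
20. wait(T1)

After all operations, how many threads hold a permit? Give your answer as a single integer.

Answer: 2

Derivation:
Step 1: wait(T5) -> count=3 queue=[] holders={T5}
Step 2: wait(T1) -> count=2 queue=[] holders={T1,T5}
Step 3: wait(T2) -> count=1 queue=[] holders={T1,T2,T5}
Step 4: wait(T4) -> count=0 queue=[] holders={T1,T2,T4,T5}
Step 5: wait(T3) -> count=0 queue=[T3] holders={T1,T2,T4,T5}
Step 6: signal(T1) -> count=0 queue=[] holders={T2,T3,T4,T5}
Step 7: wait(T1) -> count=0 queue=[T1] holders={T2,T3,T4,T5}
Step 8: signal(T3) -> count=0 queue=[] holders={T1,T2,T4,T5}
Step 9: wait(T3) -> count=0 queue=[T3] holders={T1,T2,T4,T5}
Step 10: signal(T2) -> count=0 queue=[] holders={T1,T3,T4,T5}
Step 11: wait(T2) -> count=0 queue=[T2] holders={T1,T3,T4,T5}
Step 12: signal(T5) -> count=0 queue=[] holders={T1,T2,T3,T4}
Step 13: wait(T5) -> count=0 queue=[T5] holders={T1,T2,T3,T4}
Step 14: signal(T2) -> count=0 queue=[] holders={T1,T3,T4,T5}
Step 15: signal(T1) -> count=1 queue=[] holders={T3,T4,T5}
Step 16: signal(T3) -> count=2 queue=[] holders={T4,T5}
Step 17: signal(T5) -> count=3 queue=[] holders={T4}
Step 18: wait(T2) -> count=2 queue=[] holders={T2,T4}
Step 19: signal(T2) -> count=3 queue=[] holders={T4}
Step 20: wait(T1) -> count=2 queue=[] holders={T1,T4}
Final holders: {T1,T4} -> 2 thread(s)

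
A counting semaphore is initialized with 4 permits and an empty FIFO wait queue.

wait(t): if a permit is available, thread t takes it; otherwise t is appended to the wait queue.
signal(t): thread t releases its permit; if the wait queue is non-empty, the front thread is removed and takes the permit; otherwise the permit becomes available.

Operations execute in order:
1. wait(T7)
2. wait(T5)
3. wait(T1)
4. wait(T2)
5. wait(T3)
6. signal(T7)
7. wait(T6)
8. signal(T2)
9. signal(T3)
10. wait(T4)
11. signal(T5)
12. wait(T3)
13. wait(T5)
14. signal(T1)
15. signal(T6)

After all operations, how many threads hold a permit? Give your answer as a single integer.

Answer: 3

Derivation:
Step 1: wait(T7) -> count=3 queue=[] holders={T7}
Step 2: wait(T5) -> count=2 queue=[] holders={T5,T7}
Step 3: wait(T1) -> count=1 queue=[] holders={T1,T5,T7}
Step 4: wait(T2) -> count=0 queue=[] holders={T1,T2,T5,T7}
Step 5: wait(T3) -> count=0 queue=[T3] holders={T1,T2,T5,T7}
Step 6: signal(T7) -> count=0 queue=[] holders={T1,T2,T3,T5}
Step 7: wait(T6) -> count=0 queue=[T6] holders={T1,T2,T3,T5}
Step 8: signal(T2) -> count=0 queue=[] holders={T1,T3,T5,T6}
Step 9: signal(T3) -> count=1 queue=[] holders={T1,T5,T6}
Step 10: wait(T4) -> count=0 queue=[] holders={T1,T4,T5,T6}
Step 11: signal(T5) -> count=1 queue=[] holders={T1,T4,T6}
Step 12: wait(T3) -> count=0 queue=[] holders={T1,T3,T4,T6}
Step 13: wait(T5) -> count=0 queue=[T5] holders={T1,T3,T4,T6}
Step 14: signal(T1) -> count=0 queue=[] holders={T3,T4,T5,T6}
Step 15: signal(T6) -> count=1 queue=[] holders={T3,T4,T5}
Final holders: {T3,T4,T5} -> 3 thread(s)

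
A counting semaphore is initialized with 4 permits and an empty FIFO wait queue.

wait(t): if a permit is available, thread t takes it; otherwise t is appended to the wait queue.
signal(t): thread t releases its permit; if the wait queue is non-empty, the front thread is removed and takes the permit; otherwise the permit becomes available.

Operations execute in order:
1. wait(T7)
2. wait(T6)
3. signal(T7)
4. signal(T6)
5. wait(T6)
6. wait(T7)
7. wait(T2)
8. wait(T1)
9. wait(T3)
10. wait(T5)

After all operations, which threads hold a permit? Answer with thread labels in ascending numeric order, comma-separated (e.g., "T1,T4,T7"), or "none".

Step 1: wait(T7) -> count=3 queue=[] holders={T7}
Step 2: wait(T6) -> count=2 queue=[] holders={T6,T7}
Step 3: signal(T7) -> count=3 queue=[] holders={T6}
Step 4: signal(T6) -> count=4 queue=[] holders={none}
Step 5: wait(T6) -> count=3 queue=[] holders={T6}
Step 6: wait(T7) -> count=2 queue=[] holders={T6,T7}
Step 7: wait(T2) -> count=1 queue=[] holders={T2,T6,T7}
Step 8: wait(T1) -> count=0 queue=[] holders={T1,T2,T6,T7}
Step 9: wait(T3) -> count=0 queue=[T3] holders={T1,T2,T6,T7}
Step 10: wait(T5) -> count=0 queue=[T3,T5] holders={T1,T2,T6,T7}
Final holders: T1,T2,T6,T7

Answer: T1,T2,T6,T7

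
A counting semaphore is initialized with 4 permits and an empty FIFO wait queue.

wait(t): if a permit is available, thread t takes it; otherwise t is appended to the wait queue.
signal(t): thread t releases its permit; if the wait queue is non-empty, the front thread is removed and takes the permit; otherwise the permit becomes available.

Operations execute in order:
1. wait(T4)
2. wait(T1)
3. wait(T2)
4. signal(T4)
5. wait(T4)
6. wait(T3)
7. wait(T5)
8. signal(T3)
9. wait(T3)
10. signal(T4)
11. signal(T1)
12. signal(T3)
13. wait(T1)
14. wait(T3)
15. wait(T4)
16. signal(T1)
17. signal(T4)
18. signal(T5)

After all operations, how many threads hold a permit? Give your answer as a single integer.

Answer: 2

Derivation:
Step 1: wait(T4) -> count=3 queue=[] holders={T4}
Step 2: wait(T1) -> count=2 queue=[] holders={T1,T4}
Step 3: wait(T2) -> count=1 queue=[] holders={T1,T2,T4}
Step 4: signal(T4) -> count=2 queue=[] holders={T1,T2}
Step 5: wait(T4) -> count=1 queue=[] holders={T1,T2,T4}
Step 6: wait(T3) -> count=0 queue=[] holders={T1,T2,T3,T4}
Step 7: wait(T5) -> count=0 queue=[T5] holders={T1,T2,T3,T4}
Step 8: signal(T3) -> count=0 queue=[] holders={T1,T2,T4,T5}
Step 9: wait(T3) -> count=0 queue=[T3] holders={T1,T2,T4,T5}
Step 10: signal(T4) -> count=0 queue=[] holders={T1,T2,T3,T5}
Step 11: signal(T1) -> count=1 queue=[] holders={T2,T3,T5}
Step 12: signal(T3) -> count=2 queue=[] holders={T2,T5}
Step 13: wait(T1) -> count=1 queue=[] holders={T1,T2,T5}
Step 14: wait(T3) -> count=0 queue=[] holders={T1,T2,T3,T5}
Step 15: wait(T4) -> count=0 queue=[T4] holders={T1,T2,T3,T5}
Step 16: signal(T1) -> count=0 queue=[] holders={T2,T3,T4,T5}
Step 17: signal(T4) -> count=1 queue=[] holders={T2,T3,T5}
Step 18: signal(T5) -> count=2 queue=[] holders={T2,T3}
Final holders: {T2,T3} -> 2 thread(s)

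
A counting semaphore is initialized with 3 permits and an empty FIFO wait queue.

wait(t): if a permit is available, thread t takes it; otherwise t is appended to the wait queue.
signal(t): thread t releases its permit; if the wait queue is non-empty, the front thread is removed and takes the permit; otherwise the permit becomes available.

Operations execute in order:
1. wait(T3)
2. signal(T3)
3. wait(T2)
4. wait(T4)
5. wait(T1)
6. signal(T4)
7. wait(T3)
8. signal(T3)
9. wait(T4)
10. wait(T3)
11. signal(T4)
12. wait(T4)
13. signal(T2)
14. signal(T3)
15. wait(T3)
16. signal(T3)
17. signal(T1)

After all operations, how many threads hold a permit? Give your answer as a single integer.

Step 1: wait(T3) -> count=2 queue=[] holders={T3}
Step 2: signal(T3) -> count=3 queue=[] holders={none}
Step 3: wait(T2) -> count=2 queue=[] holders={T2}
Step 4: wait(T4) -> count=1 queue=[] holders={T2,T4}
Step 5: wait(T1) -> count=0 queue=[] holders={T1,T2,T4}
Step 6: signal(T4) -> count=1 queue=[] holders={T1,T2}
Step 7: wait(T3) -> count=0 queue=[] holders={T1,T2,T3}
Step 8: signal(T3) -> count=1 queue=[] holders={T1,T2}
Step 9: wait(T4) -> count=0 queue=[] holders={T1,T2,T4}
Step 10: wait(T3) -> count=0 queue=[T3] holders={T1,T2,T4}
Step 11: signal(T4) -> count=0 queue=[] holders={T1,T2,T3}
Step 12: wait(T4) -> count=0 queue=[T4] holders={T1,T2,T3}
Step 13: signal(T2) -> count=0 queue=[] holders={T1,T3,T4}
Step 14: signal(T3) -> count=1 queue=[] holders={T1,T4}
Step 15: wait(T3) -> count=0 queue=[] holders={T1,T3,T4}
Step 16: signal(T3) -> count=1 queue=[] holders={T1,T4}
Step 17: signal(T1) -> count=2 queue=[] holders={T4}
Final holders: {T4} -> 1 thread(s)

Answer: 1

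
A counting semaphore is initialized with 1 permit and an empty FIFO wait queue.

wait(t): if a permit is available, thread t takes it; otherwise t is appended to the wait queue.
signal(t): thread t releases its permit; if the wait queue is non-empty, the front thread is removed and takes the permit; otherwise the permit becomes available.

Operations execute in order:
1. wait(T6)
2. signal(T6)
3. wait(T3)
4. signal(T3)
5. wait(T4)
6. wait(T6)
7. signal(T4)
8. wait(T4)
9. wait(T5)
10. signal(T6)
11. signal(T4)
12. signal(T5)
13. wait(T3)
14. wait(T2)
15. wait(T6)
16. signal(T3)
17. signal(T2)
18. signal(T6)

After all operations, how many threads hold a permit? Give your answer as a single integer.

Step 1: wait(T6) -> count=0 queue=[] holders={T6}
Step 2: signal(T6) -> count=1 queue=[] holders={none}
Step 3: wait(T3) -> count=0 queue=[] holders={T3}
Step 4: signal(T3) -> count=1 queue=[] holders={none}
Step 5: wait(T4) -> count=0 queue=[] holders={T4}
Step 6: wait(T6) -> count=0 queue=[T6] holders={T4}
Step 7: signal(T4) -> count=0 queue=[] holders={T6}
Step 8: wait(T4) -> count=0 queue=[T4] holders={T6}
Step 9: wait(T5) -> count=0 queue=[T4,T5] holders={T6}
Step 10: signal(T6) -> count=0 queue=[T5] holders={T4}
Step 11: signal(T4) -> count=0 queue=[] holders={T5}
Step 12: signal(T5) -> count=1 queue=[] holders={none}
Step 13: wait(T3) -> count=0 queue=[] holders={T3}
Step 14: wait(T2) -> count=0 queue=[T2] holders={T3}
Step 15: wait(T6) -> count=0 queue=[T2,T6] holders={T3}
Step 16: signal(T3) -> count=0 queue=[T6] holders={T2}
Step 17: signal(T2) -> count=0 queue=[] holders={T6}
Step 18: signal(T6) -> count=1 queue=[] holders={none}
Final holders: {none} -> 0 thread(s)

Answer: 0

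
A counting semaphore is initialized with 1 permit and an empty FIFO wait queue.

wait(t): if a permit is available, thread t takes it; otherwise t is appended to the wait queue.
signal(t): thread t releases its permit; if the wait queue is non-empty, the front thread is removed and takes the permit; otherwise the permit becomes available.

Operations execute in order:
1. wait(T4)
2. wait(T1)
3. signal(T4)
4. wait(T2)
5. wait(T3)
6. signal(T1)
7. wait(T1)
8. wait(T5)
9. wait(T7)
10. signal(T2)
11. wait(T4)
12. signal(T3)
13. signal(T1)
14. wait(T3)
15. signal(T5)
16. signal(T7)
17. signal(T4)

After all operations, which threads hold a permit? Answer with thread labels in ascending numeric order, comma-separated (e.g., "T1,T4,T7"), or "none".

Answer: T3

Derivation:
Step 1: wait(T4) -> count=0 queue=[] holders={T4}
Step 2: wait(T1) -> count=0 queue=[T1] holders={T4}
Step 3: signal(T4) -> count=0 queue=[] holders={T1}
Step 4: wait(T2) -> count=0 queue=[T2] holders={T1}
Step 5: wait(T3) -> count=0 queue=[T2,T3] holders={T1}
Step 6: signal(T1) -> count=0 queue=[T3] holders={T2}
Step 7: wait(T1) -> count=0 queue=[T3,T1] holders={T2}
Step 8: wait(T5) -> count=0 queue=[T3,T1,T5] holders={T2}
Step 9: wait(T7) -> count=0 queue=[T3,T1,T5,T7] holders={T2}
Step 10: signal(T2) -> count=0 queue=[T1,T5,T7] holders={T3}
Step 11: wait(T4) -> count=0 queue=[T1,T5,T7,T4] holders={T3}
Step 12: signal(T3) -> count=0 queue=[T5,T7,T4] holders={T1}
Step 13: signal(T1) -> count=0 queue=[T7,T4] holders={T5}
Step 14: wait(T3) -> count=0 queue=[T7,T4,T3] holders={T5}
Step 15: signal(T5) -> count=0 queue=[T4,T3] holders={T7}
Step 16: signal(T7) -> count=0 queue=[T3] holders={T4}
Step 17: signal(T4) -> count=0 queue=[] holders={T3}
Final holders: T3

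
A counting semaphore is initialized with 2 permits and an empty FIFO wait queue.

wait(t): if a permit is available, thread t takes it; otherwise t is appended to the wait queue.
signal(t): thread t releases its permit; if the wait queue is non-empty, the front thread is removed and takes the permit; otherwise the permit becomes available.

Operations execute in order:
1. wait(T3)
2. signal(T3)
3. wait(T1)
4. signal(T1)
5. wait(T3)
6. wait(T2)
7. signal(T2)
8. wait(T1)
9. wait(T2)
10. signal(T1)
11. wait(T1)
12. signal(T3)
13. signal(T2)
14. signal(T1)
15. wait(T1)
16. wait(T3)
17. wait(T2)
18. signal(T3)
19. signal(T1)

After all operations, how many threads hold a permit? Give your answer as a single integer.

Step 1: wait(T3) -> count=1 queue=[] holders={T3}
Step 2: signal(T3) -> count=2 queue=[] holders={none}
Step 3: wait(T1) -> count=1 queue=[] holders={T1}
Step 4: signal(T1) -> count=2 queue=[] holders={none}
Step 5: wait(T3) -> count=1 queue=[] holders={T3}
Step 6: wait(T2) -> count=0 queue=[] holders={T2,T3}
Step 7: signal(T2) -> count=1 queue=[] holders={T3}
Step 8: wait(T1) -> count=0 queue=[] holders={T1,T3}
Step 9: wait(T2) -> count=0 queue=[T2] holders={T1,T3}
Step 10: signal(T1) -> count=0 queue=[] holders={T2,T3}
Step 11: wait(T1) -> count=0 queue=[T1] holders={T2,T3}
Step 12: signal(T3) -> count=0 queue=[] holders={T1,T2}
Step 13: signal(T2) -> count=1 queue=[] holders={T1}
Step 14: signal(T1) -> count=2 queue=[] holders={none}
Step 15: wait(T1) -> count=1 queue=[] holders={T1}
Step 16: wait(T3) -> count=0 queue=[] holders={T1,T3}
Step 17: wait(T2) -> count=0 queue=[T2] holders={T1,T3}
Step 18: signal(T3) -> count=0 queue=[] holders={T1,T2}
Step 19: signal(T1) -> count=1 queue=[] holders={T2}
Final holders: {T2} -> 1 thread(s)

Answer: 1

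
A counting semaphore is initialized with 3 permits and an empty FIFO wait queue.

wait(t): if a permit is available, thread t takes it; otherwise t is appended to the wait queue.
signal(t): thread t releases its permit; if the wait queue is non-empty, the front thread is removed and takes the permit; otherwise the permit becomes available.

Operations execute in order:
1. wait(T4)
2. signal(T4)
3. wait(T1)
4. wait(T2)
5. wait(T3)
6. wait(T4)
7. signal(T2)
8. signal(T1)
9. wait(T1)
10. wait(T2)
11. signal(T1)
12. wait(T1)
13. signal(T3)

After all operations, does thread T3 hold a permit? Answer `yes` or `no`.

Step 1: wait(T4) -> count=2 queue=[] holders={T4}
Step 2: signal(T4) -> count=3 queue=[] holders={none}
Step 3: wait(T1) -> count=2 queue=[] holders={T1}
Step 4: wait(T2) -> count=1 queue=[] holders={T1,T2}
Step 5: wait(T3) -> count=0 queue=[] holders={T1,T2,T3}
Step 6: wait(T4) -> count=0 queue=[T4] holders={T1,T2,T3}
Step 7: signal(T2) -> count=0 queue=[] holders={T1,T3,T4}
Step 8: signal(T1) -> count=1 queue=[] holders={T3,T4}
Step 9: wait(T1) -> count=0 queue=[] holders={T1,T3,T4}
Step 10: wait(T2) -> count=0 queue=[T2] holders={T1,T3,T4}
Step 11: signal(T1) -> count=0 queue=[] holders={T2,T3,T4}
Step 12: wait(T1) -> count=0 queue=[T1] holders={T2,T3,T4}
Step 13: signal(T3) -> count=0 queue=[] holders={T1,T2,T4}
Final holders: {T1,T2,T4} -> T3 not in holders

Answer: no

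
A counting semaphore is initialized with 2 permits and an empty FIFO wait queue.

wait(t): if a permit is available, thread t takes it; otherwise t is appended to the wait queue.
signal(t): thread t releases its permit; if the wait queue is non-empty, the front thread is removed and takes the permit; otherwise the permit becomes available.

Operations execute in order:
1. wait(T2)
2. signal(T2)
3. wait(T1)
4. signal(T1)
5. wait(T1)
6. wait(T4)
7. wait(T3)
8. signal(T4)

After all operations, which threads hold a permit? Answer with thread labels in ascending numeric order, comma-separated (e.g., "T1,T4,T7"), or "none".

Step 1: wait(T2) -> count=1 queue=[] holders={T2}
Step 2: signal(T2) -> count=2 queue=[] holders={none}
Step 3: wait(T1) -> count=1 queue=[] holders={T1}
Step 4: signal(T1) -> count=2 queue=[] holders={none}
Step 5: wait(T1) -> count=1 queue=[] holders={T1}
Step 6: wait(T4) -> count=0 queue=[] holders={T1,T4}
Step 7: wait(T3) -> count=0 queue=[T3] holders={T1,T4}
Step 8: signal(T4) -> count=0 queue=[] holders={T1,T3}
Final holders: T1,T3

Answer: T1,T3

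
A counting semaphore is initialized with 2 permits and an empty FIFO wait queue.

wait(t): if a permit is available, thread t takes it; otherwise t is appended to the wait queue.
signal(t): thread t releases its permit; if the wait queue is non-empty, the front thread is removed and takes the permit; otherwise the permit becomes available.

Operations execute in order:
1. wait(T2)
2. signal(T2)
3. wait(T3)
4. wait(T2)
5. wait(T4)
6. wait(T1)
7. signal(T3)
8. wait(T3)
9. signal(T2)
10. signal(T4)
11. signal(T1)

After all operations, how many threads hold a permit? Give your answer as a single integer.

Answer: 1

Derivation:
Step 1: wait(T2) -> count=1 queue=[] holders={T2}
Step 2: signal(T2) -> count=2 queue=[] holders={none}
Step 3: wait(T3) -> count=1 queue=[] holders={T3}
Step 4: wait(T2) -> count=0 queue=[] holders={T2,T3}
Step 5: wait(T4) -> count=0 queue=[T4] holders={T2,T3}
Step 6: wait(T1) -> count=0 queue=[T4,T1] holders={T2,T3}
Step 7: signal(T3) -> count=0 queue=[T1] holders={T2,T4}
Step 8: wait(T3) -> count=0 queue=[T1,T3] holders={T2,T4}
Step 9: signal(T2) -> count=0 queue=[T3] holders={T1,T4}
Step 10: signal(T4) -> count=0 queue=[] holders={T1,T3}
Step 11: signal(T1) -> count=1 queue=[] holders={T3}
Final holders: {T3} -> 1 thread(s)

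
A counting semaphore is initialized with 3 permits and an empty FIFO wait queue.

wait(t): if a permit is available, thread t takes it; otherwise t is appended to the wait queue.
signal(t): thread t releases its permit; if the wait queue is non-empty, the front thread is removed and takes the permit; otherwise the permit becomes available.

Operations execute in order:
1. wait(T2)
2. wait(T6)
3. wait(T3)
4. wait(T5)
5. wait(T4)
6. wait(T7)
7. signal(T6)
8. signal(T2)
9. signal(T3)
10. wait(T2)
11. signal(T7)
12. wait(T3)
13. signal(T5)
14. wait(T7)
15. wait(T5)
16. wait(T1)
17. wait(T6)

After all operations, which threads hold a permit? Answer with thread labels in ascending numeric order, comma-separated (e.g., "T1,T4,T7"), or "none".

Step 1: wait(T2) -> count=2 queue=[] holders={T2}
Step 2: wait(T6) -> count=1 queue=[] holders={T2,T6}
Step 3: wait(T3) -> count=0 queue=[] holders={T2,T3,T6}
Step 4: wait(T5) -> count=0 queue=[T5] holders={T2,T3,T6}
Step 5: wait(T4) -> count=0 queue=[T5,T4] holders={T2,T3,T6}
Step 6: wait(T7) -> count=0 queue=[T5,T4,T7] holders={T2,T3,T6}
Step 7: signal(T6) -> count=0 queue=[T4,T7] holders={T2,T3,T5}
Step 8: signal(T2) -> count=0 queue=[T7] holders={T3,T4,T5}
Step 9: signal(T3) -> count=0 queue=[] holders={T4,T5,T7}
Step 10: wait(T2) -> count=0 queue=[T2] holders={T4,T5,T7}
Step 11: signal(T7) -> count=0 queue=[] holders={T2,T4,T5}
Step 12: wait(T3) -> count=0 queue=[T3] holders={T2,T4,T5}
Step 13: signal(T5) -> count=0 queue=[] holders={T2,T3,T4}
Step 14: wait(T7) -> count=0 queue=[T7] holders={T2,T3,T4}
Step 15: wait(T5) -> count=0 queue=[T7,T5] holders={T2,T3,T4}
Step 16: wait(T1) -> count=0 queue=[T7,T5,T1] holders={T2,T3,T4}
Step 17: wait(T6) -> count=0 queue=[T7,T5,T1,T6] holders={T2,T3,T4}
Final holders: T2,T3,T4

Answer: T2,T3,T4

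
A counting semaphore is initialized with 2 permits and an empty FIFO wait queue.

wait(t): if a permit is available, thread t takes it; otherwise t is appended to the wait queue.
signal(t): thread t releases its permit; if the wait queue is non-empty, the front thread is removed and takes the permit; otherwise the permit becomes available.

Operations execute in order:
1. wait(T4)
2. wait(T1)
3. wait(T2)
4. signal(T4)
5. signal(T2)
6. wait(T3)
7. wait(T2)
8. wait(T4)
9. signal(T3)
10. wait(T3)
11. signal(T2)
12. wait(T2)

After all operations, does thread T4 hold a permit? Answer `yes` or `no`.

Step 1: wait(T4) -> count=1 queue=[] holders={T4}
Step 2: wait(T1) -> count=0 queue=[] holders={T1,T4}
Step 3: wait(T2) -> count=0 queue=[T2] holders={T1,T4}
Step 4: signal(T4) -> count=0 queue=[] holders={T1,T2}
Step 5: signal(T2) -> count=1 queue=[] holders={T1}
Step 6: wait(T3) -> count=0 queue=[] holders={T1,T3}
Step 7: wait(T2) -> count=0 queue=[T2] holders={T1,T3}
Step 8: wait(T4) -> count=0 queue=[T2,T4] holders={T1,T3}
Step 9: signal(T3) -> count=0 queue=[T4] holders={T1,T2}
Step 10: wait(T3) -> count=0 queue=[T4,T3] holders={T1,T2}
Step 11: signal(T2) -> count=0 queue=[T3] holders={T1,T4}
Step 12: wait(T2) -> count=0 queue=[T3,T2] holders={T1,T4}
Final holders: {T1,T4} -> T4 in holders

Answer: yes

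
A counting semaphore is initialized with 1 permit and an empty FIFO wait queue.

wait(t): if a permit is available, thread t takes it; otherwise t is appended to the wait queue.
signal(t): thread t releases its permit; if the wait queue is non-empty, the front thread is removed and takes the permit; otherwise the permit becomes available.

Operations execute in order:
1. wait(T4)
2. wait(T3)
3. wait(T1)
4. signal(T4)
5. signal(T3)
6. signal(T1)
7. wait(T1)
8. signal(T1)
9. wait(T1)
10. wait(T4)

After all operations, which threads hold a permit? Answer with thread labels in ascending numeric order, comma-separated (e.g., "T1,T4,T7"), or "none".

Step 1: wait(T4) -> count=0 queue=[] holders={T4}
Step 2: wait(T3) -> count=0 queue=[T3] holders={T4}
Step 3: wait(T1) -> count=0 queue=[T3,T1] holders={T4}
Step 4: signal(T4) -> count=0 queue=[T1] holders={T3}
Step 5: signal(T3) -> count=0 queue=[] holders={T1}
Step 6: signal(T1) -> count=1 queue=[] holders={none}
Step 7: wait(T1) -> count=0 queue=[] holders={T1}
Step 8: signal(T1) -> count=1 queue=[] holders={none}
Step 9: wait(T1) -> count=0 queue=[] holders={T1}
Step 10: wait(T4) -> count=0 queue=[T4] holders={T1}
Final holders: T1

Answer: T1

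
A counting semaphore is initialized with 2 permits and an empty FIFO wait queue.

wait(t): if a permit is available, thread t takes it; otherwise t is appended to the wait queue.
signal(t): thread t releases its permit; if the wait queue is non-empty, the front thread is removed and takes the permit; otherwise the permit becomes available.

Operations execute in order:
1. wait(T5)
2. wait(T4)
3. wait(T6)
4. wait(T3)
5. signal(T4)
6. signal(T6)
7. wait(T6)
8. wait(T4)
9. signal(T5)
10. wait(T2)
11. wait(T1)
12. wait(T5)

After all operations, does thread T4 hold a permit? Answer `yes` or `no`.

Step 1: wait(T5) -> count=1 queue=[] holders={T5}
Step 2: wait(T4) -> count=0 queue=[] holders={T4,T5}
Step 3: wait(T6) -> count=0 queue=[T6] holders={T4,T5}
Step 4: wait(T3) -> count=0 queue=[T6,T3] holders={T4,T5}
Step 5: signal(T4) -> count=0 queue=[T3] holders={T5,T6}
Step 6: signal(T6) -> count=0 queue=[] holders={T3,T5}
Step 7: wait(T6) -> count=0 queue=[T6] holders={T3,T5}
Step 8: wait(T4) -> count=0 queue=[T6,T4] holders={T3,T5}
Step 9: signal(T5) -> count=0 queue=[T4] holders={T3,T6}
Step 10: wait(T2) -> count=0 queue=[T4,T2] holders={T3,T6}
Step 11: wait(T1) -> count=0 queue=[T4,T2,T1] holders={T3,T6}
Step 12: wait(T5) -> count=0 queue=[T4,T2,T1,T5] holders={T3,T6}
Final holders: {T3,T6} -> T4 not in holders

Answer: no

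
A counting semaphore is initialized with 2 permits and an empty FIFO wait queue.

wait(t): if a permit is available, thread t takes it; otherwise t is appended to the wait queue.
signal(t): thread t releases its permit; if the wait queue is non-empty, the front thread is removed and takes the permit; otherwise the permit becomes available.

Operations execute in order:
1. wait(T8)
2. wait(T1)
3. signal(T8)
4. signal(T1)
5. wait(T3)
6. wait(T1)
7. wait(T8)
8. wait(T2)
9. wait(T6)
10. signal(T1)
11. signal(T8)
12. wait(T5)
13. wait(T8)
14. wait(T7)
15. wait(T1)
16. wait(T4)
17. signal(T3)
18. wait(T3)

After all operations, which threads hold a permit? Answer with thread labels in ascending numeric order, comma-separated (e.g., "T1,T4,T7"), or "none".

Answer: T2,T6

Derivation:
Step 1: wait(T8) -> count=1 queue=[] holders={T8}
Step 2: wait(T1) -> count=0 queue=[] holders={T1,T8}
Step 3: signal(T8) -> count=1 queue=[] holders={T1}
Step 4: signal(T1) -> count=2 queue=[] holders={none}
Step 5: wait(T3) -> count=1 queue=[] holders={T3}
Step 6: wait(T1) -> count=0 queue=[] holders={T1,T3}
Step 7: wait(T8) -> count=0 queue=[T8] holders={T1,T3}
Step 8: wait(T2) -> count=0 queue=[T8,T2] holders={T1,T3}
Step 9: wait(T6) -> count=0 queue=[T8,T2,T6] holders={T1,T3}
Step 10: signal(T1) -> count=0 queue=[T2,T6] holders={T3,T8}
Step 11: signal(T8) -> count=0 queue=[T6] holders={T2,T3}
Step 12: wait(T5) -> count=0 queue=[T6,T5] holders={T2,T3}
Step 13: wait(T8) -> count=0 queue=[T6,T5,T8] holders={T2,T3}
Step 14: wait(T7) -> count=0 queue=[T6,T5,T8,T7] holders={T2,T3}
Step 15: wait(T1) -> count=0 queue=[T6,T5,T8,T7,T1] holders={T2,T3}
Step 16: wait(T4) -> count=0 queue=[T6,T5,T8,T7,T1,T4] holders={T2,T3}
Step 17: signal(T3) -> count=0 queue=[T5,T8,T7,T1,T4] holders={T2,T6}
Step 18: wait(T3) -> count=0 queue=[T5,T8,T7,T1,T4,T3] holders={T2,T6}
Final holders: T2,T6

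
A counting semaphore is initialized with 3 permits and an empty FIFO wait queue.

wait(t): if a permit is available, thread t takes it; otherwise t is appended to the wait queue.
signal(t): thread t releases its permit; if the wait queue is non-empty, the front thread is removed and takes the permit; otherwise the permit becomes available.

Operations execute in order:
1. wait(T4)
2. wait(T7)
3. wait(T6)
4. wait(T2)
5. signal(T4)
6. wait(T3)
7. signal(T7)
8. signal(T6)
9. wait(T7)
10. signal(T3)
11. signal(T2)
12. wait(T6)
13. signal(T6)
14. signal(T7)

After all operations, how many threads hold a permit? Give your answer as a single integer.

Answer: 0

Derivation:
Step 1: wait(T4) -> count=2 queue=[] holders={T4}
Step 2: wait(T7) -> count=1 queue=[] holders={T4,T7}
Step 3: wait(T6) -> count=0 queue=[] holders={T4,T6,T7}
Step 4: wait(T2) -> count=0 queue=[T2] holders={T4,T6,T7}
Step 5: signal(T4) -> count=0 queue=[] holders={T2,T6,T7}
Step 6: wait(T3) -> count=0 queue=[T3] holders={T2,T6,T7}
Step 7: signal(T7) -> count=0 queue=[] holders={T2,T3,T6}
Step 8: signal(T6) -> count=1 queue=[] holders={T2,T3}
Step 9: wait(T7) -> count=0 queue=[] holders={T2,T3,T7}
Step 10: signal(T3) -> count=1 queue=[] holders={T2,T7}
Step 11: signal(T2) -> count=2 queue=[] holders={T7}
Step 12: wait(T6) -> count=1 queue=[] holders={T6,T7}
Step 13: signal(T6) -> count=2 queue=[] holders={T7}
Step 14: signal(T7) -> count=3 queue=[] holders={none}
Final holders: {none} -> 0 thread(s)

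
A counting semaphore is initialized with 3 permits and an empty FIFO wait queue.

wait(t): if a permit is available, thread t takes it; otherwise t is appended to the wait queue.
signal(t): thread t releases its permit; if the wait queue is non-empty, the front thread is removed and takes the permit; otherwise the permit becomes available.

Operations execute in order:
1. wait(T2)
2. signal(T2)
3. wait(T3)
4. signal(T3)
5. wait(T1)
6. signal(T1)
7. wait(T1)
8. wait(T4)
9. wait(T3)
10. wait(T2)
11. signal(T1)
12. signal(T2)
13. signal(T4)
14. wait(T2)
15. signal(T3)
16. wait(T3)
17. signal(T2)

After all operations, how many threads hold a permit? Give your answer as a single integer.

Step 1: wait(T2) -> count=2 queue=[] holders={T2}
Step 2: signal(T2) -> count=3 queue=[] holders={none}
Step 3: wait(T3) -> count=2 queue=[] holders={T3}
Step 4: signal(T3) -> count=3 queue=[] holders={none}
Step 5: wait(T1) -> count=2 queue=[] holders={T1}
Step 6: signal(T1) -> count=3 queue=[] holders={none}
Step 7: wait(T1) -> count=2 queue=[] holders={T1}
Step 8: wait(T4) -> count=1 queue=[] holders={T1,T4}
Step 9: wait(T3) -> count=0 queue=[] holders={T1,T3,T4}
Step 10: wait(T2) -> count=0 queue=[T2] holders={T1,T3,T4}
Step 11: signal(T1) -> count=0 queue=[] holders={T2,T3,T4}
Step 12: signal(T2) -> count=1 queue=[] holders={T3,T4}
Step 13: signal(T4) -> count=2 queue=[] holders={T3}
Step 14: wait(T2) -> count=1 queue=[] holders={T2,T3}
Step 15: signal(T3) -> count=2 queue=[] holders={T2}
Step 16: wait(T3) -> count=1 queue=[] holders={T2,T3}
Step 17: signal(T2) -> count=2 queue=[] holders={T3}
Final holders: {T3} -> 1 thread(s)

Answer: 1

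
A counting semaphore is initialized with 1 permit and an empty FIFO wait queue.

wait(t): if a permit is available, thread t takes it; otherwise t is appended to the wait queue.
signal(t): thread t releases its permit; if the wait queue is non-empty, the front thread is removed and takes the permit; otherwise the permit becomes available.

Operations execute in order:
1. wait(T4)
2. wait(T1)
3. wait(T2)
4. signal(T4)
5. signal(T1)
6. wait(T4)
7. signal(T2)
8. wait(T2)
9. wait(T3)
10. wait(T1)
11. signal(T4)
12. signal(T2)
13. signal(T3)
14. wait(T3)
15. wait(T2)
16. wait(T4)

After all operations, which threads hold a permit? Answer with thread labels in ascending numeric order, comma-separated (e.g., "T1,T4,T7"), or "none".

Step 1: wait(T4) -> count=0 queue=[] holders={T4}
Step 2: wait(T1) -> count=0 queue=[T1] holders={T4}
Step 3: wait(T2) -> count=0 queue=[T1,T2] holders={T4}
Step 4: signal(T4) -> count=0 queue=[T2] holders={T1}
Step 5: signal(T1) -> count=0 queue=[] holders={T2}
Step 6: wait(T4) -> count=0 queue=[T4] holders={T2}
Step 7: signal(T2) -> count=0 queue=[] holders={T4}
Step 8: wait(T2) -> count=0 queue=[T2] holders={T4}
Step 9: wait(T3) -> count=0 queue=[T2,T3] holders={T4}
Step 10: wait(T1) -> count=0 queue=[T2,T3,T1] holders={T4}
Step 11: signal(T4) -> count=0 queue=[T3,T1] holders={T2}
Step 12: signal(T2) -> count=0 queue=[T1] holders={T3}
Step 13: signal(T3) -> count=0 queue=[] holders={T1}
Step 14: wait(T3) -> count=0 queue=[T3] holders={T1}
Step 15: wait(T2) -> count=0 queue=[T3,T2] holders={T1}
Step 16: wait(T4) -> count=0 queue=[T3,T2,T4] holders={T1}
Final holders: T1

Answer: T1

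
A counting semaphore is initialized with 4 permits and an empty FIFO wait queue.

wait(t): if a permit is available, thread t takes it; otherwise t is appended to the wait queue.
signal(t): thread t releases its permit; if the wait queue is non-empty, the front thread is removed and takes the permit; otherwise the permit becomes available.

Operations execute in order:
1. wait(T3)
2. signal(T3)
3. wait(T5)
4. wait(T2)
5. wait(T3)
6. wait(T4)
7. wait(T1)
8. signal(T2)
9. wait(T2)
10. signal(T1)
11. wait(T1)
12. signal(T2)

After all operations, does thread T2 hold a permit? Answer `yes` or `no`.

Answer: no

Derivation:
Step 1: wait(T3) -> count=3 queue=[] holders={T3}
Step 2: signal(T3) -> count=4 queue=[] holders={none}
Step 3: wait(T5) -> count=3 queue=[] holders={T5}
Step 4: wait(T2) -> count=2 queue=[] holders={T2,T5}
Step 5: wait(T3) -> count=1 queue=[] holders={T2,T3,T5}
Step 6: wait(T4) -> count=0 queue=[] holders={T2,T3,T4,T5}
Step 7: wait(T1) -> count=0 queue=[T1] holders={T2,T3,T4,T5}
Step 8: signal(T2) -> count=0 queue=[] holders={T1,T3,T4,T5}
Step 9: wait(T2) -> count=0 queue=[T2] holders={T1,T3,T4,T5}
Step 10: signal(T1) -> count=0 queue=[] holders={T2,T3,T4,T5}
Step 11: wait(T1) -> count=0 queue=[T1] holders={T2,T3,T4,T5}
Step 12: signal(T2) -> count=0 queue=[] holders={T1,T3,T4,T5}
Final holders: {T1,T3,T4,T5} -> T2 not in holders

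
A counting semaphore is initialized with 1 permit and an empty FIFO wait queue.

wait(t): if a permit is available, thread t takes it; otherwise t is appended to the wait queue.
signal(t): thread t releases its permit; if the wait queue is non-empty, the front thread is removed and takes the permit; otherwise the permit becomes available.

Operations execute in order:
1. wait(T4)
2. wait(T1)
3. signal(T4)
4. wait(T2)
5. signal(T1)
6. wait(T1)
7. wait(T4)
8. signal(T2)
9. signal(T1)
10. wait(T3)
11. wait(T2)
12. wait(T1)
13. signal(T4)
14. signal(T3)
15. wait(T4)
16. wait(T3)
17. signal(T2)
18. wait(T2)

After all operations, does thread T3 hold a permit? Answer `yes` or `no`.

Step 1: wait(T4) -> count=0 queue=[] holders={T4}
Step 2: wait(T1) -> count=0 queue=[T1] holders={T4}
Step 3: signal(T4) -> count=0 queue=[] holders={T1}
Step 4: wait(T2) -> count=0 queue=[T2] holders={T1}
Step 5: signal(T1) -> count=0 queue=[] holders={T2}
Step 6: wait(T1) -> count=0 queue=[T1] holders={T2}
Step 7: wait(T4) -> count=0 queue=[T1,T4] holders={T2}
Step 8: signal(T2) -> count=0 queue=[T4] holders={T1}
Step 9: signal(T1) -> count=0 queue=[] holders={T4}
Step 10: wait(T3) -> count=0 queue=[T3] holders={T4}
Step 11: wait(T2) -> count=0 queue=[T3,T2] holders={T4}
Step 12: wait(T1) -> count=0 queue=[T3,T2,T1] holders={T4}
Step 13: signal(T4) -> count=0 queue=[T2,T1] holders={T3}
Step 14: signal(T3) -> count=0 queue=[T1] holders={T2}
Step 15: wait(T4) -> count=0 queue=[T1,T4] holders={T2}
Step 16: wait(T3) -> count=0 queue=[T1,T4,T3] holders={T2}
Step 17: signal(T2) -> count=0 queue=[T4,T3] holders={T1}
Step 18: wait(T2) -> count=0 queue=[T4,T3,T2] holders={T1}
Final holders: {T1} -> T3 not in holders

Answer: no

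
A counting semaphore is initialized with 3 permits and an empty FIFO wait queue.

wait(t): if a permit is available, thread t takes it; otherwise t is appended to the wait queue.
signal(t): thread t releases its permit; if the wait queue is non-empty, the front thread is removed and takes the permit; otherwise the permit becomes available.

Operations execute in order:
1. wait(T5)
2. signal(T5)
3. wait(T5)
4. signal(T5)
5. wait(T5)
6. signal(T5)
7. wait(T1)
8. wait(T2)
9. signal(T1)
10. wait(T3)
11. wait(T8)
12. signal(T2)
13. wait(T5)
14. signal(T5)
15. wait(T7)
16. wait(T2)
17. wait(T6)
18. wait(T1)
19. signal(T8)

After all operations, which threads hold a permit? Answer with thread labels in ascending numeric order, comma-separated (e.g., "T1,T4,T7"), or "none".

Answer: T2,T3,T7

Derivation:
Step 1: wait(T5) -> count=2 queue=[] holders={T5}
Step 2: signal(T5) -> count=3 queue=[] holders={none}
Step 3: wait(T5) -> count=2 queue=[] holders={T5}
Step 4: signal(T5) -> count=3 queue=[] holders={none}
Step 5: wait(T5) -> count=2 queue=[] holders={T5}
Step 6: signal(T5) -> count=3 queue=[] holders={none}
Step 7: wait(T1) -> count=2 queue=[] holders={T1}
Step 8: wait(T2) -> count=1 queue=[] holders={T1,T2}
Step 9: signal(T1) -> count=2 queue=[] holders={T2}
Step 10: wait(T3) -> count=1 queue=[] holders={T2,T3}
Step 11: wait(T8) -> count=0 queue=[] holders={T2,T3,T8}
Step 12: signal(T2) -> count=1 queue=[] holders={T3,T8}
Step 13: wait(T5) -> count=0 queue=[] holders={T3,T5,T8}
Step 14: signal(T5) -> count=1 queue=[] holders={T3,T8}
Step 15: wait(T7) -> count=0 queue=[] holders={T3,T7,T8}
Step 16: wait(T2) -> count=0 queue=[T2] holders={T3,T7,T8}
Step 17: wait(T6) -> count=0 queue=[T2,T6] holders={T3,T7,T8}
Step 18: wait(T1) -> count=0 queue=[T2,T6,T1] holders={T3,T7,T8}
Step 19: signal(T8) -> count=0 queue=[T6,T1] holders={T2,T3,T7}
Final holders: T2,T3,T7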